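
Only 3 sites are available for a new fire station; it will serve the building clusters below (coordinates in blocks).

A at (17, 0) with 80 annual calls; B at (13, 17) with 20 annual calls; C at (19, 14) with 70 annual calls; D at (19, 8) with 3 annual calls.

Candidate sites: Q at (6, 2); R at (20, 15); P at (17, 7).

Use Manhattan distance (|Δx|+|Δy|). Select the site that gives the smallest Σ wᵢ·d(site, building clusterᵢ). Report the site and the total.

P, total 1479 blocks

Total weighted distance at each candidate:
  Q (6, 2): total = 3287
  R (20, 15): total = 1784
  P (17, 7): total = 1479
Minimum is at P with total 1479 blocks.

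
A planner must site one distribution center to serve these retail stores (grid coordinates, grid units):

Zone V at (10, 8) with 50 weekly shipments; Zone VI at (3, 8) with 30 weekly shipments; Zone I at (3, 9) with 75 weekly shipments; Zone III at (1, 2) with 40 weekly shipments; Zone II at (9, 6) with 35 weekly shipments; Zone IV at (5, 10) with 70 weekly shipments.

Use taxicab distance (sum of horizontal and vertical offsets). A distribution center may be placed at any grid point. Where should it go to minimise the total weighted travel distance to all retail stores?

Manhattan distance separates: Σwᵢ(|x−xᵢ|+|y−yᵢ|) = Σwᵢ|x−xᵢ| + Σwᵢ|y−yᵢ|, so x and y are optimised independently as 1-D weighted medians.
Total weight W = 300; half = 150.
x-coordinate, sorted with cumulative weight:
  x=1 (Zone III, w=40) cum 40
  x=3 (Zone VI, w=30) cum 70
  x=3 (Zone I, w=75) cum 145
  x=5 (Zone IV, w=70) cum 215  ← median
  x=9 (Zone II, w=35) cum 250
  x=10 (Zone V, w=50) cum 300
⇒ x* = 5
y-coordinate, sorted with cumulative weight:
  y=2 (Zone III, w=40) cum 40
  y=6 (Zone II, w=35) cum 75
  y=8 (Zone V, w=50) cum 125
  y=8 (Zone VI, w=30) cum 155  ← median
  y=9 (Zone I, w=75) cum 230
  y=10 (Zone IV, w=70) cum 300
⇒ y* = 8

(5, 8)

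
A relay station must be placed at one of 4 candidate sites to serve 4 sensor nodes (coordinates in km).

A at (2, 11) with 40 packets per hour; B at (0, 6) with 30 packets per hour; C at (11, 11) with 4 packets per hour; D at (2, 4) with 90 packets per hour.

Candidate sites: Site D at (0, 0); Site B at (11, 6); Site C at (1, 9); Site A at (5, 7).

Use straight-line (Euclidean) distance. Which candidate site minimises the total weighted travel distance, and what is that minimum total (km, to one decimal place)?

Site C, total 684.0 km

Total weighted distance at each candidate:
  Site D (0, 0): total = 1091.9
  Site B (11, 6): total = 1591.6
  Site C (1, 9): total = 684.0
  Site A (5, 7): total = 763.7
Minimum is at Site C with total 684.0 km.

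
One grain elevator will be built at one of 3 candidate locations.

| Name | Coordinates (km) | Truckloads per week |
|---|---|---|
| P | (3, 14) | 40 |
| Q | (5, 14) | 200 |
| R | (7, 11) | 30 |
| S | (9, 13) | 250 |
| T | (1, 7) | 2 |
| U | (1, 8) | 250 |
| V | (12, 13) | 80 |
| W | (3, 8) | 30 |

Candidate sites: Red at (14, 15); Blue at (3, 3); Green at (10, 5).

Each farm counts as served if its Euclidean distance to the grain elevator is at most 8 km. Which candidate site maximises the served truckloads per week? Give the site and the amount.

Coverage radius r = 8 km; a point is covered iff (Δx)²+(Δy)² ≤ 8² = 64.
  Red (14, 15): covers {S, V} → 330
  Blue (3, 3): covers {T, U, W} → 282
  Green (10, 5): covers {R, W} → 60
Maximum coverage at Red: 330 truckloads per week.

Red, covering 330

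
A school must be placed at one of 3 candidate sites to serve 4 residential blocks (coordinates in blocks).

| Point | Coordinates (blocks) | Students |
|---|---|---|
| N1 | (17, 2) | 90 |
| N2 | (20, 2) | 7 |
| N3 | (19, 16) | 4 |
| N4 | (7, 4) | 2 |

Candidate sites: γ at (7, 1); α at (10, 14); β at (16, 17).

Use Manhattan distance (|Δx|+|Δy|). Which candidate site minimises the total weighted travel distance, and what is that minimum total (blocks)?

γ, total 1202 blocks

Total weighted distance at each candidate:
  γ (7, 1): total = 1202
  α (10, 14): total = 1934
  β (16, 17): total = 1633
Minimum is at γ with total 1202 blocks.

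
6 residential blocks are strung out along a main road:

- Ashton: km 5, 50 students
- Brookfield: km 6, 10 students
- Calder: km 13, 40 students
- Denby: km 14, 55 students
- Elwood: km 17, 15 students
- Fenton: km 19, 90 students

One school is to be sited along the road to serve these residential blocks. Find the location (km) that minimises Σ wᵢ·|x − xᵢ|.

x = 14

For a sum of weighted absolute distances on a line, the optimum is the weighted median (not the mean). Total weight W = 260; half-weight = 130.
Sort by position and accumulate weight:
  km 5 (Ashton, w=50) → cum 50
  km 6 (Brookfield, w=10) → cum 60
  km 13 (Calder, w=40) → cum 100
  km 14 (Denby, w=55) → cum 155  ≥ 130 → median here
  km 17 (Elwood, w=15) → cum 170
  km 19 (Fenton, w=90) → cum 260
Optimal location: km 14.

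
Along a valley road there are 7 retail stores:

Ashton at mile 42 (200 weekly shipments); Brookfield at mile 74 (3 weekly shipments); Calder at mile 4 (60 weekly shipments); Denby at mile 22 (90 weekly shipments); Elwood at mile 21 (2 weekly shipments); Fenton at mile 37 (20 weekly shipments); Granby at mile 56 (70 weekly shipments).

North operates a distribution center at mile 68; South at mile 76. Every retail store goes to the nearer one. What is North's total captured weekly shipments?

The indifferent point is the midpoint (68+76)/2 = 72; retail stores left of it (closer to North at 68) go to North, those right go to South.
  Calder at 4 (w=60) → North
  Elwood at 21 (w=2) → North
  Denby at 22 (w=90) → North
  Fenton at 37 (w=20) → North
  Ashton at 42 (w=200) → North
  Granby at 56 (w=70) → North
  Brookfield at 74 (w=3) → South
North captures 442; South captures 3.

442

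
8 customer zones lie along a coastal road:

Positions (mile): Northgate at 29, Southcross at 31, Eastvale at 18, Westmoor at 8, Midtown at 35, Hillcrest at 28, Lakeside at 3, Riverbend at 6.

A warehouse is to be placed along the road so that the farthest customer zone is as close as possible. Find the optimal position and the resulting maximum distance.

location 19, max distance 16

The 1-center on a line is the midpoint of the two extreme points: leftmost at 3, rightmost at 35.
Optimal location = (3 + 35)/2 = 19; maximum distance = (35 − 3)/2 = 16.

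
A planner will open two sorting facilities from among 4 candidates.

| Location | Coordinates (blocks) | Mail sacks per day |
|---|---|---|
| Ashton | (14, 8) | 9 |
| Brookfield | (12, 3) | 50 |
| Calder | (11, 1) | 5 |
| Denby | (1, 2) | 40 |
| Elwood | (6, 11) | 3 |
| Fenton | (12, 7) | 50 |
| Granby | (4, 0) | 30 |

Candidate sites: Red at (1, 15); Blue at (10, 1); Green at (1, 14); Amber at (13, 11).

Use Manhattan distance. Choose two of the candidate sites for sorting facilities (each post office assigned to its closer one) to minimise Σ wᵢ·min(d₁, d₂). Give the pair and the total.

Evaluate every pair (each demand assigned to the nearer of the two):
  {Blue, Amber}: total = 1122
  {Blue, Green}: total = 1338
  {Red, Blue}: total = 1341
  {Green, Amber}: total = 1807
  {Red, Amber}: total = 1877
  {Red, Green}: total = 3300
Best pair: {Blue, Amber} with total 1122.

{Blue, Amber}, total 1122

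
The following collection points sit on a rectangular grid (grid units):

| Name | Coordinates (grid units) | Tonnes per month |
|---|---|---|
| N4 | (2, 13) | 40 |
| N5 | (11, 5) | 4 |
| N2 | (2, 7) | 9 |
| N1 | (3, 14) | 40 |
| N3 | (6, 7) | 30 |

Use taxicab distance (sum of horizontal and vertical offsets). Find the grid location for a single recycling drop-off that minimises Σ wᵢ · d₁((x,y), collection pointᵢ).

(3, 13)

Manhattan distance separates: Σwᵢ(|x−xᵢ|+|y−yᵢ|) = Σwᵢ|x−xᵢ| + Σwᵢ|y−yᵢ|, so x and y are optimised independently as 1-D weighted medians.
Total weight W = 123; half = 61.5.
x-coordinate, sorted with cumulative weight:
  x=2 (N4, w=40) cum 40
  x=2 (N2, w=9) cum 49
  x=3 (N1, w=40) cum 89  ← median
  x=6 (N3, w=30) cum 119
  x=11 (N5, w=4) cum 123
⇒ x* = 3
y-coordinate, sorted with cumulative weight:
  y=5 (N5, w=4) cum 4
  y=7 (N2, w=9) cum 13
  y=7 (N3, w=30) cum 43
  y=13 (N4, w=40) cum 83  ← median
  y=14 (N1, w=40) cum 123
⇒ y* = 13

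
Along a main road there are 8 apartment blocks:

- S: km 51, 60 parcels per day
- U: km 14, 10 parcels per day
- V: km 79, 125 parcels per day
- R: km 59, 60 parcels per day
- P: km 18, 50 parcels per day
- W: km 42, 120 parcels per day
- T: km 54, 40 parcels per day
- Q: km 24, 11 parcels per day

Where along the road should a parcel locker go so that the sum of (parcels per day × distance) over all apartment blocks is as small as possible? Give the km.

x = 51

For a sum of weighted absolute distances on a line, the optimum is the weighted median (not the mean). Total weight W = 476; half-weight = 238.
Sort by position and accumulate weight:
  km 14 (U, w=10) → cum 10
  km 18 (P, w=50) → cum 60
  km 24 (Q, w=11) → cum 71
  km 42 (W, w=120) → cum 191
  km 51 (S, w=60) → cum 251  ≥ 238 → median here
  km 54 (T, w=40) → cum 291
  km 59 (R, w=60) → cum 351
  km 79 (V, w=125) → cum 476
Optimal location: km 51.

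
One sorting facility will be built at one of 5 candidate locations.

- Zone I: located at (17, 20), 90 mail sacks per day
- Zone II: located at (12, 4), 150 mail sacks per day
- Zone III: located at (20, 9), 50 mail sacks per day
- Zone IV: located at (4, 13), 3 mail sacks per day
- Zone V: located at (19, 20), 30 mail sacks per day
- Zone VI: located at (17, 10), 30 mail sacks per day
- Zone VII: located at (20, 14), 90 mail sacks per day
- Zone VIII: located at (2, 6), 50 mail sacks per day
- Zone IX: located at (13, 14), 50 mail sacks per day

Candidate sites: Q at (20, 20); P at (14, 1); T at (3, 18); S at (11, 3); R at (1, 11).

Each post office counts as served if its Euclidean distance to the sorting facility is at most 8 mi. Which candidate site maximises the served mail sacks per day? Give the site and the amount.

Coverage radius r = 8 mi; a point is covered iff (Δx)²+(Δy)² ≤ 8² = 64.
  Q (20, 20): covers {Zone I, Zone V, Zone VII} → 210
  P (14, 1): covers {Zone II} → 150
  T (3, 18): covers {Zone IV} → 3
  S (11, 3): covers {Zone II} → 150
  R (1, 11): covers {Zone IV, Zone VIII} → 53
Maximum coverage at Q: 210 mail sacks per day.

Q, covering 210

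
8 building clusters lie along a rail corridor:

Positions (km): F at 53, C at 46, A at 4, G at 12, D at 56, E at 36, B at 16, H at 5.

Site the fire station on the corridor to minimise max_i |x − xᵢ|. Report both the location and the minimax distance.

The 1-center on a line is the midpoint of the two extreme points: leftmost at 4, rightmost at 56.
Optimal location = (4 + 56)/2 = 30; maximum distance = (56 − 4)/2 = 26.

location 30, max distance 26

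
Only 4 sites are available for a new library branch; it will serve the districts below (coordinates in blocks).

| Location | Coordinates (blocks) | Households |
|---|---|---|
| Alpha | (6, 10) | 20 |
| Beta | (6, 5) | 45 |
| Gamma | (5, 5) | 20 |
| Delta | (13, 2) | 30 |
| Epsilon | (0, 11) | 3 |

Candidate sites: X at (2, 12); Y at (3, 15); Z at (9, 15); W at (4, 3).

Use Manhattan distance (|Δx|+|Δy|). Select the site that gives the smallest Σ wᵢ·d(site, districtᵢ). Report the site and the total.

Total weighted distance at each candidate:
  X (2, 12): total = 1454
  Y (3, 15): total = 1696
  Z (9, 15): total = 1574
  W (4, 3): total = 756
Minimum is at W with total 756 blocks.

W, total 756 blocks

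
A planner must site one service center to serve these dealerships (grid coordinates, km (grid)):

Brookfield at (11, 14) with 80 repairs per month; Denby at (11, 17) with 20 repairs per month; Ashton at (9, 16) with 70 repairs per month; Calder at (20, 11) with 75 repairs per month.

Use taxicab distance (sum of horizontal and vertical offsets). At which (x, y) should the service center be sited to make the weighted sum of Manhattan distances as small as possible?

Manhattan distance separates: Σwᵢ(|x−xᵢ|+|y−yᵢ|) = Σwᵢ|x−xᵢ| + Σwᵢ|y−yᵢ|, so x and y are optimised independently as 1-D weighted medians.
Total weight W = 245; half = 122.5.
x-coordinate, sorted with cumulative weight:
  x=9 (Ashton, w=70) cum 70
  x=11 (Brookfield, w=80) cum 150  ← median
  x=11 (Denby, w=20) cum 170
  x=20 (Calder, w=75) cum 245
⇒ x* = 11
y-coordinate, sorted with cumulative weight:
  y=11 (Calder, w=75) cum 75
  y=14 (Brookfield, w=80) cum 155  ← median
  y=16 (Ashton, w=70) cum 225
  y=17 (Denby, w=20) cum 245
⇒ y* = 14

(11, 14)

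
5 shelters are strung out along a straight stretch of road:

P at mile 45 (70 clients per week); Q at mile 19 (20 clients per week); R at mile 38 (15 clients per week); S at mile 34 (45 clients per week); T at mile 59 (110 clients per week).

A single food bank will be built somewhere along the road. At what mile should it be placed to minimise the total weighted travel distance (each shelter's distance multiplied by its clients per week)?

x = 45

For a sum of weighted absolute distances on a line, the optimum is the weighted median (not the mean). Total weight W = 260; half-weight = 130.
Sort by position and accumulate weight:
  mile 19 (Q, w=20) → cum 20
  mile 34 (S, w=45) → cum 65
  mile 38 (R, w=15) → cum 80
  mile 45 (P, w=70) → cum 150  ≥ 130 → median here
  mile 59 (T, w=110) → cum 260
Optimal location: mile 45.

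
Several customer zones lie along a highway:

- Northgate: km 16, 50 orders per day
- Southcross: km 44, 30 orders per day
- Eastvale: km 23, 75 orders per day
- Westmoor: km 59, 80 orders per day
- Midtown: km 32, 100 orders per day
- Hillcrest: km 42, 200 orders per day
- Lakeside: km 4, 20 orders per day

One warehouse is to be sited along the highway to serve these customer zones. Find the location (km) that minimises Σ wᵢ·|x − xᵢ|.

x = 42

For a sum of weighted absolute distances on a line, the optimum is the weighted median (not the mean). Total weight W = 555; half-weight = 277.5.
Sort by position and accumulate weight:
  km 4 (Lakeside, w=20) → cum 20
  km 16 (Northgate, w=50) → cum 70
  km 23 (Eastvale, w=75) → cum 145
  km 32 (Midtown, w=100) → cum 245
  km 42 (Hillcrest, w=200) → cum 445  ≥ 277.5 → median here
  km 44 (Southcross, w=30) → cum 475
  km 59 (Westmoor, w=80) → cum 555
Optimal location: km 42.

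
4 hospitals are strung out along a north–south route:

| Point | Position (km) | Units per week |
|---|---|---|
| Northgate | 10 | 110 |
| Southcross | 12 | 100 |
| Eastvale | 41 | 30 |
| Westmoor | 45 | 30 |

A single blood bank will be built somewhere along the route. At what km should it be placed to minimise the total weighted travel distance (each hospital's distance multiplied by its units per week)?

For a sum of weighted absolute distances on a line, the optimum is the weighted median (not the mean). Total weight W = 270; half-weight = 135.
Sort by position and accumulate weight:
  km 10 (Northgate, w=110) → cum 110
  km 12 (Southcross, w=100) → cum 210  ≥ 135 → median here
  km 41 (Eastvale, w=30) → cum 240
  km 45 (Westmoor, w=30) → cum 270
Optimal location: km 12.

x = 12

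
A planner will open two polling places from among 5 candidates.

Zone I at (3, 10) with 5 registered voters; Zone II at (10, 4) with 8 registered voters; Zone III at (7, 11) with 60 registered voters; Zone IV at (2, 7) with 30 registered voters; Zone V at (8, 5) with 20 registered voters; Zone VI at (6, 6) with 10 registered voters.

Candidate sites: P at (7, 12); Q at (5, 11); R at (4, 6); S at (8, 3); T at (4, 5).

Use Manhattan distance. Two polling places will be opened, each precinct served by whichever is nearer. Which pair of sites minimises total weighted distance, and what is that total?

{P, R}, total 359

Evaluate every pair (each demand assigned to the nearer of the two):
  {P, R}: total = 359
  {P, T}: total = 376
  {Q, R}: total = 409
  {Q, T}: total = 421
  {Q, S}: total = 459
  {P, S}: total = 504
  {P, Q}: total = 593
  {R, S}: total = 679
  {R, T}: total = 751
  {S, T}: total = 784
Best pair: {P, R} with total 359.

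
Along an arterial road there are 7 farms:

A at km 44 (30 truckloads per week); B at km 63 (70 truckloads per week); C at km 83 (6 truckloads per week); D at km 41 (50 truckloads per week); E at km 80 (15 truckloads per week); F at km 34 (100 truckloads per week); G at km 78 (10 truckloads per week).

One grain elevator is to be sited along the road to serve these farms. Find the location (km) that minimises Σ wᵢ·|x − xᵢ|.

For a sum of weighted absolute distances on a line, the optimum is the weighted median (not the mean). Total weight W = 281; half-weight = 140.5.
Sort by position and accumulate weight:
  km 34 (F, w=100) → cum 100
  km 41 (D, w=50) → cum 150  ≥ 140.5 → median here
  km 44 (A, w=30) → cum 180
  km 63 (B, w=70) → cum 250
  km 78 (G, w=10) → cum 260
  km 80 (E, w=15) → cum 275
  km 83 (C, w=6) → cum 281
Optimal location: km 41.

x = 41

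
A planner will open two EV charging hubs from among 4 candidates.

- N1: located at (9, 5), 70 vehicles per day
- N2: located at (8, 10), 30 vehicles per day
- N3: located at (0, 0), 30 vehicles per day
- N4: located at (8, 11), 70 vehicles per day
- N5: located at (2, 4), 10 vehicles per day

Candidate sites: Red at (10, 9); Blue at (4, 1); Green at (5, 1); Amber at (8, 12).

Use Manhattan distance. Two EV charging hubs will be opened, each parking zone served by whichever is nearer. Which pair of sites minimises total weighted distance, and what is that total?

Evaluate every pair (each demand assigned to the nearer of the two):
  {Blue, Amber}: total = 890
  {Red, Blue}: total = 920
  {Green, Amber}: total = 930
  {Red, Green}: total = 960
  {Red, Amber}: total = 1180
  {Blue, Green}: total = 2030
Best pair: {Blue, Amber} with total 890.

{Blue, Amber}, total 890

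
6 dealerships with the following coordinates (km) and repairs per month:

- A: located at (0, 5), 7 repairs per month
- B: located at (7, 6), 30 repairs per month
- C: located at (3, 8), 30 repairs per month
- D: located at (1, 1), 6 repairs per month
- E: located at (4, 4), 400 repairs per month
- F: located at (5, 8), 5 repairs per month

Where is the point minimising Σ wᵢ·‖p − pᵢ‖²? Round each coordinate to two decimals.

(4.04, 4.40)

The minimiser of Σwᵢ‖p−pᵢ‖² is the weighted centroid p* = (Σwᵢpᵢ)/(Σwᵢ).
Σwᵢ = 478.
Σwᵢxᵢ = 7·0 + 30·7 + 30·3 + 6·1 + 400·4 + 5·5 = 1931.
Σwᵢyᵢ = 7·5 + 30·6 + 30·8 + 6·1 + 400·4 + 5·8 = 2101.
x* = 1931/478 = 4.04, y* = 2101/478 = 4.40.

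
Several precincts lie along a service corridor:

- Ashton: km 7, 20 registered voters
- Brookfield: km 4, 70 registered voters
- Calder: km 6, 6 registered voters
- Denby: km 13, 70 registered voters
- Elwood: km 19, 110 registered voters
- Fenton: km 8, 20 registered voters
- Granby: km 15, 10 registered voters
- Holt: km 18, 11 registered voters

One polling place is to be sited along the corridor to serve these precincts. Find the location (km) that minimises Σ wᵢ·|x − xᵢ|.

For a sum of weighted absolute distances on a line, the optimum is the weighted median (not the mean). Total weight W = 317; half-weight = 158.5.
Sort by position and accumulate weight:
  km 4 (Brookfield, w=70) → cum 70
  km 6 (Calder, w=6) → cum 76
  km 7 (Ashton, w=20) → cum 96
  km 8 (Fenton, w=20) → cum 116
  km 13 (Denby, w=70) → cum 186  ≥ 158.5 → median here
  km 15 (Granby, w=10) → cum 196
  km 18 (Holt, w=11) → cum 207
  km 19 (Elwood, w=110) → cum 317
Optimal location: km 13.

x = 13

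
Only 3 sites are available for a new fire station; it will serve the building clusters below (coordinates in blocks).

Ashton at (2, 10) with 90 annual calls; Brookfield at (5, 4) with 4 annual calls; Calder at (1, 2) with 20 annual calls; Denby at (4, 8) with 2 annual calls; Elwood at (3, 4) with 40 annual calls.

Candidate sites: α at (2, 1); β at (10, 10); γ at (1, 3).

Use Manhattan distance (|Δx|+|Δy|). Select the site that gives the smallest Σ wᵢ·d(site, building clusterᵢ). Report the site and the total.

Total weighted distance at each candidate:
  α (2, 1): total = 1052
  β (10, 10): total = 1640
  γ (1, 3): total = 896
Minimum is at γ with total 896 blocks.

γ, total 896 blocks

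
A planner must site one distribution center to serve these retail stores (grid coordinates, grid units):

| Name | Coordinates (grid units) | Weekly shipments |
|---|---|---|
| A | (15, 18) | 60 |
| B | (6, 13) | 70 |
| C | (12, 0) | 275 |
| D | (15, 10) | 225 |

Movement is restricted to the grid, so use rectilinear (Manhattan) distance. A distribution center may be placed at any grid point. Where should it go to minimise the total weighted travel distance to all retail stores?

Manhattan distance separates: Σwᵢ(|x−xᵢ|+|y−yᵢ|) = Σwᵢ|x−xᵢ| + Σwᵢ|y−yᵢ|, so x and y are optimised independently as 1-D weighted medians.
Total weight W = 630; half = 315.
x-coordinate, sorted with cumulative weight:
  x=6 (B, w=70) cum 70
  x=12 (C, w=275) cum 345  ← median
  x=15 (A, w=60) cum 405
  x=15 (D, w=225) cum 630
⇒ x* = 12
y-coordinate, sorted with cumulative weight:
  y=0 (C, w=275) cum 275
  y=10 (D, w=225) cum 500  ← median
  y=13 (B, w=70) cum 570
  y=18 (A, w=60) cum 630
⇒ y* = 10

(12, 10)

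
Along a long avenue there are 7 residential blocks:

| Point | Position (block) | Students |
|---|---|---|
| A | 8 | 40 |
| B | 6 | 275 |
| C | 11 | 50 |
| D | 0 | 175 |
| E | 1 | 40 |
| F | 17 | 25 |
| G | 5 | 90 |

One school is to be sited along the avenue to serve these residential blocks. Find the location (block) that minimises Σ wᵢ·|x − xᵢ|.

x = 6

For a sum of weighted absolute distances on a line, the optimum is the weighted median (not the mean). Total weight W = 695; half-weight = 347.5.
Sort by position and accumulate weight:
  block 0 (D, w=175) → cum 175
  block 1 (E, w=40) → cum 215
  block 5 (G, w=90) → cum 305
  block 6 (B, w=275) → cum 580  ≥ 347.5 → median here
  block 8 (A, w=40) → cum 620
  block 11 (C, w=50) → cum 670
  block 17 (F, w=25) → cum 695
Optimal location: block 6.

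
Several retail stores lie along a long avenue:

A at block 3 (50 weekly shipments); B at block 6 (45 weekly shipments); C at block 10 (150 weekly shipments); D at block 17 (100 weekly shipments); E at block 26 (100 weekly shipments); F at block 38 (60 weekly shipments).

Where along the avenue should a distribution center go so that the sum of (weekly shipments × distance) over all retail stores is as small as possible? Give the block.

For a sum of weighted absolute distances on a line, the optimum is the weighted median (not the mean). Total weight W = 505; half-weight = 252.5.
Sort by position and accumulate weight:
  block 3 (A, w=50) → cum 50
  block 6 (B, w=45) → cum 95
  block 10 (C, w=150) → cum 245
  block 17 (D, w=100) → cum 345  ≥ 252.5 → median here
  block 26 (E, w=100) → cum 445
  block 38 (F, w=60) → cum 505
Optimal location: block 17.

x = 17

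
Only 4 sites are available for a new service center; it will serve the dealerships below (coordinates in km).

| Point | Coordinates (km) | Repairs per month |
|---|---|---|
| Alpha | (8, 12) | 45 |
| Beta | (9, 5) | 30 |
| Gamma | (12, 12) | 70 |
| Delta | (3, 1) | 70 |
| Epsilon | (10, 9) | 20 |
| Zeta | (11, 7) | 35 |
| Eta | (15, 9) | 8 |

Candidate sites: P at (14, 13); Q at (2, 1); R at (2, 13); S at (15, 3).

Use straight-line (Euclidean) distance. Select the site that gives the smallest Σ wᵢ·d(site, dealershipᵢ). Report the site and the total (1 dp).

Total weighted distance at each candidate:
  P (14, 13): total = 2233.7
  Q (2, 1): total = 2643.3
  R (2, 13): total = 2805.3
  S (15, 3): total = 2620.7
Minimum is at P with total 2233.7 km.

P, total 2233.7 km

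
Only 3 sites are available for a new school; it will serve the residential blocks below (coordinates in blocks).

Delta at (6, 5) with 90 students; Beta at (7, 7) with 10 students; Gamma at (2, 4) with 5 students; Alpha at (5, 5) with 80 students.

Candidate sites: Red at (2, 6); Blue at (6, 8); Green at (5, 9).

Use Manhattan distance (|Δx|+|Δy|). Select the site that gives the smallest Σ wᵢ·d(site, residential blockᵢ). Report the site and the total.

Total weighted distance at each candidate:
  Red (2, 6): total = 840
  Blue (6, 8): total = 650
  Green (5, 9): total = 850
Minimum is at Blue with total 650 blocks.

Blue, total 650 blocks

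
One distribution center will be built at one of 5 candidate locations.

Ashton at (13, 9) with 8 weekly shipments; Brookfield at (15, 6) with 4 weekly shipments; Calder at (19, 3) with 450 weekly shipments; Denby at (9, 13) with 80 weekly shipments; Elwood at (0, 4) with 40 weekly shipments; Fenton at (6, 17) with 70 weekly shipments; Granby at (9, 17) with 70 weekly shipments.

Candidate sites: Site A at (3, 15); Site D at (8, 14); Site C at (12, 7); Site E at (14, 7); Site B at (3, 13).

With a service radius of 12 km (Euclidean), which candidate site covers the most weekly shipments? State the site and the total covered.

Coverage radius r = 12 km; a point is covered iff (Δx)²+(Δy)² ≤ 12² = 144.
  Site A (3, 15): covers {Ashton, Denby, Elwood, Fenton, Granby} → 268
  Site D (8, 14): covers {Ashton, Brookfield, Denby, Fenton, Granby} → 232
  Site C (12, 7): covers {Ashton, Brookfield, Calder, Denby, Fenton, Granby} → 682
  Site E (14, 7): covers {Ashton, Brookfield, Calder, Denby, Granby} → 612
  Site B (3, 13): covers {Ashton, Denby, Elwood, Fenton, Granby} → 268
Maximum coverage at Site C: 682 weekly shipments.

Site C, covering 682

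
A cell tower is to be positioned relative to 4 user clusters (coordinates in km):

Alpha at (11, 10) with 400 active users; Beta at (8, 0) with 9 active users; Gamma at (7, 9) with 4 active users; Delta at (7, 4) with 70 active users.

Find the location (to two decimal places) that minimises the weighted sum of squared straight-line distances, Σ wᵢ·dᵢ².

(10.33, 8.94)

The minimiser of Σwᵢ‖p−pᵢ‖² is the weighted centroid p* = (Σwᵢpᵢ)/(Σwᵢ).
Σwᵢ = 483.
Σwᵢxᵢ = 400·11 + 9·8 + 4·7 + 70·7 = 4990.
Σwᵢyᵢ = 400·10 + 9·0 + 4·9 + 70·4 = 4316.
x* = 4990/483 = 10.33, y* = 4316/483 = 8.94.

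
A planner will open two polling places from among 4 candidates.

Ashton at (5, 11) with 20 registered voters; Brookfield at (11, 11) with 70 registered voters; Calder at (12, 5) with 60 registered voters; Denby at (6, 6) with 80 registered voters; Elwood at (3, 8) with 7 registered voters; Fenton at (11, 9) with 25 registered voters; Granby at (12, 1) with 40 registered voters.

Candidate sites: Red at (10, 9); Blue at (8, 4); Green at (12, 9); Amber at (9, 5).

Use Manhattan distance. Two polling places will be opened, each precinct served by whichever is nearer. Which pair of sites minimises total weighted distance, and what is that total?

{Red, Amber}, total 1211

Evaluate every pair (each demand assigned to the nearer of the two):
  {Red, Amber}: total = 1211
  {Green, Amber}: total = 1258
  {Blue, Green}: total = 1318
  {Red, Blue}: total = 1331
  {Red, Green}: total = 1551
  {Blue, Amber}: total = 1753
Best pair: {Red, Amber} with total 1211.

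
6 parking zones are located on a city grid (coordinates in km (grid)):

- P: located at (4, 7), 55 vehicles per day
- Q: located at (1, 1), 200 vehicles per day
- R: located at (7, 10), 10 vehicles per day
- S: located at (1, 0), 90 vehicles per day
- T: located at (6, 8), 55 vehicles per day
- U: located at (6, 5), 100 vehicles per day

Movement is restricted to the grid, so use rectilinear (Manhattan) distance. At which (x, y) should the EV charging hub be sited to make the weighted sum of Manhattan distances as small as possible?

(1, 1)

Manhattan distance separates: Σwᵢ(|x−xᵢ|+|y−yᵢ|) = Σwᵢ|x−xᵢ| + Σwᵢ|y−yᵢ|, so x and y are optimised independently as 1-D weighted medians.
Total weight W = 510; half = 255.
x-coordinate, sorted with cumulative weight:
  x=1 (Q, w=200) cum 200
  x=1 (S, w=90) cum 290  ← median
  x=4 (P, w=55) cum 345
  x=6 (T, w=55) cum 400
  x=6 (U, w=100) cum 500
  x=7 (R, w=10) cum 510
⇒ x* = 1
y-coordinate, sorted with cumulative weight:
  y=0 (S, w=90) cum 90
  y=1 (Q, w=200) cum 290  ← median
  y=5 (U, w=100) cum 390
  y=7 (P, w=55) cum 445
  y=8 (T, w=55) cum 500
  y=10 (R, w=10) cum 510
⇒ y* = 1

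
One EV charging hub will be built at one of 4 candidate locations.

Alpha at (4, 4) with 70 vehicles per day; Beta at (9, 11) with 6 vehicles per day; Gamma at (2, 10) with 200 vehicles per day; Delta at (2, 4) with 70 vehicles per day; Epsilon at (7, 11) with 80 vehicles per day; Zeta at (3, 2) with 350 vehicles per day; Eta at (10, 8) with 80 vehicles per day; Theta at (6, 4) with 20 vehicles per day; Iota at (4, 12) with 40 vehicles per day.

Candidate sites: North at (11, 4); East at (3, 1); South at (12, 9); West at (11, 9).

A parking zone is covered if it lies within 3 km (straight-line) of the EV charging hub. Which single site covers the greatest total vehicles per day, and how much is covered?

East, covering 350

Coverage radius r = 3 km; a point is covered iff (Δx)²+(Δy)² ≤ 3² = 9.
  North (11, 4): covers {none} → 0
  East (3, 1): covers {Zeta} → 350
  South (12, 9): covers {Eta} → 80
  West (11, 9): covers {Beta, Eta} → 86
Maximum coverage at East: 350 vehicles per day.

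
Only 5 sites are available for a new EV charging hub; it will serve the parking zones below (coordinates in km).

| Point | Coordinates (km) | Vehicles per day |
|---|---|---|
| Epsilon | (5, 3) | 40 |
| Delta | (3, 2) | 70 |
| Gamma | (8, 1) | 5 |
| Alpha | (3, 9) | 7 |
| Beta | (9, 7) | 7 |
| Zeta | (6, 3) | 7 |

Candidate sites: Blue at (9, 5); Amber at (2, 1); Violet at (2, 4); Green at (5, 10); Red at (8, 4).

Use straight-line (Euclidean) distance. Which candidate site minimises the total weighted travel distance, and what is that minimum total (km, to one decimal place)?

Total weighted distance at each candidate:
  Blue (9, 5): total = 758.8
  Amber (2, 1): total = 425.5
  Violet (2, 4): total = 434.4
  Green (5, 10): total = 1004.8
  Red (8, 4): total = 605.7
Minimum is at Amber with total 425.5 km.

Amber, total 425.5 km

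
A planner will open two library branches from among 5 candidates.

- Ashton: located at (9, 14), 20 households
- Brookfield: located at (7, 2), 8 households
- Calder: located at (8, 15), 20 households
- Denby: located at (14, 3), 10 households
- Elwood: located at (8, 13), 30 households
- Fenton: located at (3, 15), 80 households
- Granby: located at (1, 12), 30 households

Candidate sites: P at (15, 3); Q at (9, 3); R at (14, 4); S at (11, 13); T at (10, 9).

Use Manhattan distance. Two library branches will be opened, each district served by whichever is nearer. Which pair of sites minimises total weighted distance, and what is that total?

Evaluate every pair (each demand assigned to the nearer of the two):
  {Q, S}: total = 1454
  {P, S}: total = 1462
  {R, S}: total = 1462
  {S, T}: total = 1560
  {Q, T}: total = 1934
  {P, T}: total = 1942
  {R, T}: total = 1942
  {P, Q}: total = 2794
  {Q, R}: total = 2794
  {P, R}: total = 3562
Best pair: {Q, S} with total 1454.

{Q, S}, total 1454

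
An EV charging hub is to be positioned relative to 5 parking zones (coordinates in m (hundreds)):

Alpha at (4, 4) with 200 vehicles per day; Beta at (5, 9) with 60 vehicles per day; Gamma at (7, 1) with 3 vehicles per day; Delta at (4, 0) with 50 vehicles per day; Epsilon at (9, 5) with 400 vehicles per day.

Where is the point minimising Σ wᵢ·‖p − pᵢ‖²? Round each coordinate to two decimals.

The minimiser of Σwᵢ‖p−pᵢ‖² is the weighted centroid p* = (Σwᵢpᵢ)/(Σwᵢ).
Σwᵢ = 713.
Σwᵢxᵢ = 200·4 + 60·5 + 3·7 + 50·4 + 400·9 = 4921.
Σwᵢyᵢ = 200·4 + 60·9 + 3·1 + 50·0 + 400·5 = 3343.
x* = 4921/713 = 6.90, y* = 3343/713 = 4.69.

(6.90, 4.69)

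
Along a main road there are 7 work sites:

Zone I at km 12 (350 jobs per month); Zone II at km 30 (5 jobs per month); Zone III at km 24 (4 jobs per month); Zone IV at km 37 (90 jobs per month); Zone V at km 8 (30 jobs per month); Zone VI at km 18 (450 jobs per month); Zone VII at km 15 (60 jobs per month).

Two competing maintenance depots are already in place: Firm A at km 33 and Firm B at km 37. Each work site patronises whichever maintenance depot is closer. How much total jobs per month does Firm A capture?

The indifferent point is the midpoint (33+37)/2 = 35; work sites left of it (closer to Firm A at 33) go to Firm A, those right go to Firm B.
  Zone V at 8 (w=30) → Firm A
  Zone I at 12 (w=350) → Firm A
  Zone VII at 15 (w=60) → Firm A
  Zone VI at 18 (w=450) → Firm A
  Zone III at 24 (w=4) → Firm A
  Zone II at 30 (w=5) → Firm A
  Zone IV at 37 (w=90) → Firm B
Firm A captures 899; Firm B captures 90.

899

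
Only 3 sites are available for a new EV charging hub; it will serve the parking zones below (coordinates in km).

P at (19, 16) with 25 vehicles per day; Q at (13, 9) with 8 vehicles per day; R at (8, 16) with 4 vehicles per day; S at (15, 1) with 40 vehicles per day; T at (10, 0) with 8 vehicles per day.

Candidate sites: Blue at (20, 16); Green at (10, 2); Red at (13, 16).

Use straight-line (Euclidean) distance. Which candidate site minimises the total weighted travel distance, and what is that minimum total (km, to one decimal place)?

Total weighted distance at each candidate:
  Blue (20, 16): total = 935.6
  Green (10, 2): total = 753.5
  Red (13, 16): total = 961.5
Minimum is at Green with total 753.5 km.

Green, total 753.5 km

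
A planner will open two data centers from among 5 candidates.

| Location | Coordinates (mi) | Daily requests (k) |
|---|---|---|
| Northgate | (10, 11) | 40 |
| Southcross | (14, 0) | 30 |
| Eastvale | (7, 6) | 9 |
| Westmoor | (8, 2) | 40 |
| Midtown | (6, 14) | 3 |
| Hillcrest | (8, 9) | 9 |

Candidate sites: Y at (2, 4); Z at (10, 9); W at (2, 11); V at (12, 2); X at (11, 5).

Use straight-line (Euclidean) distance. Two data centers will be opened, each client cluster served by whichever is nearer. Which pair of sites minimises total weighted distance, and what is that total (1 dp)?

Evaluate every pair (each demand assigned to the nearer of the two):
  {Z, V}: total = 400.2
  {Z, X}: total = 499.0
  {V, X}: total = 601.2
  {W, X}: total = 685.1
  {W, V}: total = 694.4
  {Y, X}: total = 700.9
  {Y, Z}: total = 703.8
  {Z, W}: total = 737.9
  {Y, V}: total = 764.7
  {Y, W}: total = 1072.8
Best pair: {Z, V} with total 400.2.

{Z, V}, total 400.2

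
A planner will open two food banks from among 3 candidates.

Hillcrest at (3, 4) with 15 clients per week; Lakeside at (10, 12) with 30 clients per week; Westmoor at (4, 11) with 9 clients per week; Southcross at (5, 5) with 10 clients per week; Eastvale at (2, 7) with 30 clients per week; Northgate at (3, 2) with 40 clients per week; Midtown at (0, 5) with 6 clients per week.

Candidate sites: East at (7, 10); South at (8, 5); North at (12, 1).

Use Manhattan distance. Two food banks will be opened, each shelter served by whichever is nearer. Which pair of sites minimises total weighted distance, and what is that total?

{East, South}, total 914

Evaluate every pair (each demand assigned to the nearer of the two):
  {East, South}: total = 914
  {South, North}: total = 1088
  {East, North}: total = 1118
Best pair: {East, South} with total 914.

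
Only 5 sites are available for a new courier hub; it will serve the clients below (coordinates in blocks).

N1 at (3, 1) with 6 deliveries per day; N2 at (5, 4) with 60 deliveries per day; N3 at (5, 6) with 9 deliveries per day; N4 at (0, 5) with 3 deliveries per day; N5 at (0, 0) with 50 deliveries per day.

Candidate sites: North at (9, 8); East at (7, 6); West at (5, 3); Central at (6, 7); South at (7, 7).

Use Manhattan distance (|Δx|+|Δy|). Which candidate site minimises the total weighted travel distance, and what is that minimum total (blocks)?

Total weighted distance at each candidate:
  North (9, 8): total = 1498
  East (7, 6): total = 986
  West (5, 3): total = 532
  Central (6, 7): total = 986
  South (7, 7): total = 1114
Minimum is at West with total 532 blocks.

West, total 532 blocks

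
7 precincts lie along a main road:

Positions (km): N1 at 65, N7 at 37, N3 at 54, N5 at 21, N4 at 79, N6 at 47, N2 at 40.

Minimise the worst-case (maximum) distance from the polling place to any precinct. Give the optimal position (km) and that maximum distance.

location 50, max distance 29

The 1-center on a line is the midpoint of the two extreme points: leftmost at 21, rightmost at 79.
Optimal location = (21 + 79)/2 = 50; maximum distance = (79 − 21)/2 = 29.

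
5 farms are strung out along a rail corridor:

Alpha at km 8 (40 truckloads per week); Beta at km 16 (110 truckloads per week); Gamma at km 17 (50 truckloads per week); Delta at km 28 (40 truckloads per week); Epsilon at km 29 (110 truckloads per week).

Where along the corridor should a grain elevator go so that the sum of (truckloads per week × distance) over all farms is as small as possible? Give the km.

For a sum of weighted absolute distances on a line, the optimum is the weighted median (not the mean). Total weight W = 350; half-weight = 175.
Sort by position and accumulate weight:
  km 8 (Alpha, w=40) → cum 40
  km 16 (Beta, w=110) → cum 150
  km 17 (Gamma, w=50) → cum 200  ≥ 175 → median here
  km 28 (Delta, w=40) → cum 240
  km 29 (Epsilon, w=110) → cum 350
Optimal location: km 17.

x = 17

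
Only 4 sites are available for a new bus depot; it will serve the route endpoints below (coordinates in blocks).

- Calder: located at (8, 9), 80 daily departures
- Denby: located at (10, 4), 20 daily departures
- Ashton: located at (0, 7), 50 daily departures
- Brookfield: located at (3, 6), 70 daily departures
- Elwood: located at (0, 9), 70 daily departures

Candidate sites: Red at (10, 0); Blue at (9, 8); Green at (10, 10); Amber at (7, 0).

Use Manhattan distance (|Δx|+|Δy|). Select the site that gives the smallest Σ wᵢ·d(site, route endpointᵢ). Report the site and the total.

Blue, total 2020 blocks

Total weighted distance at each candidate:
  Red (10, 0): total = 4050
  Blue (9, 8): total = 2020
  Green (10, 10): total = 2550
  Amber (7, 0): total = 3460
Minimum is at Blue with total 2020 blocks.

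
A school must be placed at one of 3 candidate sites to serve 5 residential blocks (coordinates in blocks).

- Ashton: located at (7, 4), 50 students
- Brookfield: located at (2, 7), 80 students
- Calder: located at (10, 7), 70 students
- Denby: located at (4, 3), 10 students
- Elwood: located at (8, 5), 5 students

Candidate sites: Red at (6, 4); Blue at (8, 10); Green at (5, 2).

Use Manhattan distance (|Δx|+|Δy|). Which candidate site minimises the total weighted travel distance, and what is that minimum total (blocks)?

Total weighted distance at each candidate:
  Red (6, 4): total = 1145
  Blue (8, 10): total = 1555
  Green (5, 2): total = 1590
Minimum is at Red with total 1145 blocks.

Red, total 1145 blocks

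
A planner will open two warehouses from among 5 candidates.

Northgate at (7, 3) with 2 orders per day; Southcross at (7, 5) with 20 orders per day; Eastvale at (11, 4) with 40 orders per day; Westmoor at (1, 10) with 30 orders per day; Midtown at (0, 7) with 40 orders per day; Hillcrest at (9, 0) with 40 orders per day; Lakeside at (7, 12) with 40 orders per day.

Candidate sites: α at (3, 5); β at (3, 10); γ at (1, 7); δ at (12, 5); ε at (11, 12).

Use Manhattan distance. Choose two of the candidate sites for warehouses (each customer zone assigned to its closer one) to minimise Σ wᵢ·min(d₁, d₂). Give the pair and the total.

Evaluate every pair (each demand assigned to the nearer of the two):
  {β, δ}: total = 1054
  {γ, δ}: total = 1084
  {α, δ}: total = 1342
  {γ, ε}: total = 1350
  {α, β}: total = 1392
  {α, ε}: total = 1422
  {α, γ}: total = 1462
  {β, ε}: total = 1542
  {δ, ε}: total = 1594
  {β, γ}: total = 1640
Best pair: {β, δ} with total 1054.

{β, δ}, total 1054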